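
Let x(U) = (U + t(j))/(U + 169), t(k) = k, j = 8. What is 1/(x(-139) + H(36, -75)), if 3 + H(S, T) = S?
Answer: 30/859 ≈ 0.034924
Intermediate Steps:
H(S, T) = -3 + S
x(U) = (8 + U)/(169 + U) (x(U) = (U + 8)/(U + 169) = (8 + U)/(169 + U))
1/(x(-139) + H(36, -75)) = 1/((8 - 139)/(169 - 139) + (-3 + 36)) = 1/(-131/30 + 33) = 1/(859/30) = 30/859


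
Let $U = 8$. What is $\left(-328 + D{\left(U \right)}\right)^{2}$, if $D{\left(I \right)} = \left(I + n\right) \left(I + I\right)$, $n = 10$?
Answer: $1600$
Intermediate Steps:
$D{\left(I \right)} = 2 I \left(10 + I\right)$ ($D{\left(I \right)} = \left(I + 10\right) \left(I + I\right) = \left(10 + I\right) 2 I = 2 I \left(10 + I\right)$)
$\left(-328 + D{\left(U \right)}\right)^{2} = \left(-328 + 2 \cdot 8 \left(10 + 8\right)\right)^{2} = \left(-328 + 2 \cdot 8 \cdot 18\right)^{2} = \left(-328 + 288\right)^{2} = \left(-40\right)^{2} = 1600$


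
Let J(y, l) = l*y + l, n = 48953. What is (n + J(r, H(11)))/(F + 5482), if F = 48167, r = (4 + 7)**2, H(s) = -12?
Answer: 47489/53649 ≈ 0.88518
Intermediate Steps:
r = 121 (r = 11**2 = 121)
J(y, l) = l + l*y
(n + J(r, H(11)))/(F + 5482) = (48953 - 12*(1 + 121))/(48167 + 5482) = (48953 - 12*122)/53649 = (48953 - 1464)*(1/53649) = 47489*(1/53649) = 47489/53649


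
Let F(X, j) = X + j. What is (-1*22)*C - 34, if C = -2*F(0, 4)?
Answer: 142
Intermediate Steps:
C = -8 (C = -2*(0 + 4) = -2*4 = -8)
(-1*22)*C - 34 = -1*22*(-8) - 34 = -22*(-8) - 34 = 176 - 34 = 142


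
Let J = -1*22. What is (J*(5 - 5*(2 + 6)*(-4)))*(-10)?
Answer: 36300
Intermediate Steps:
J = -22
(J*(5 - 5*(2 + 6)*(-4)))*(-10) = -22*(5 - 5*(2 + 6)*(-4))*(-10) = -22*(5 - 40*(-4))*(-10) = -22*(5 - 5*(-32))*(-10) = -22*(5 + 160)*(-10) = -22*165*(-10) = -3630*(-10) = 36300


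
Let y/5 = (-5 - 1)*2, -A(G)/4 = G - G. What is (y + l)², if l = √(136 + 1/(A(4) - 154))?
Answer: 575343/154 - 180*√358358/77 ≈ 2336.6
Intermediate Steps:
A(G) = 0 (A(G) = -4*(G - G) = -4*0 = 0)
y = -60 (y = 5*((-5 - 1)*2) = 5*(-6*2) = 5*(-12) = -60)
l = 3*√358358/154 (l = √(136 + 1/(0 - 154)) = √(136 + 1/(-154)) = √(136 - 1/154) = √(20943/154) = 3*√358358/154 ≈ 11.662)
(y + l)² = (-60 + 3*√358358/154)²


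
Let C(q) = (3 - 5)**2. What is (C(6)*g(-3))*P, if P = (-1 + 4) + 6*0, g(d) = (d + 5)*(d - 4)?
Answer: -168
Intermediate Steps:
g(d) = (-4 + d)*(5 + d) (g(d) = (5 + d)*(-4 + d) = (-4 + d)*(5 + d))
C(q) = 4 (C(q) = (-2)**2 = 4)
P = 3 (P = 3 + 0 = 3)
(C(6)*g(-3))*P = (4*(-20 - 3 + (-3)**2))*3 = (4*(-20 - 3 + 9))*3 = (4*(-14))*3 = -56*3 = -168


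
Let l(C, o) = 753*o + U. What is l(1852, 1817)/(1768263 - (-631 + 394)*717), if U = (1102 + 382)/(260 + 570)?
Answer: 567804157/804349680 ≈ 0.70592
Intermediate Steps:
U = 742/415 (U = 1484/830 = 1484*(1/830) = 742/415 ≈ 1.7880)
l(C, o) = 742/415 + 753*o (l(C, o) = 753*o + 742/415 = 742/415 + 753*o)
l(1852, 1817)/(1768263 - (-631 + 394)*717) = (742/415 + 753*1817)/(1768263 - (-631 + 394)*717) = (742/415 + 1368201)/(1768263 - (-237)*717) = 567804157/(415*(1768263 - 1*(-169929))) = 567804157/(415*(1768263 + 169929)) = (567804157/415)/1938192 = (567804157/415)*(1/1938192) = 567804157/804349680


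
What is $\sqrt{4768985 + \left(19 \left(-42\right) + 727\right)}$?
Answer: $\sqrt{4768914} \approx 2183.8$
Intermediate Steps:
$\sqrt{4768985 + \left(19 \left(-42\right) + 727\right)} = \sqrt{4768985 + \left(-798 + 727\right)} = \sqrt{4768985 - 71} = \sqrt{4768914}$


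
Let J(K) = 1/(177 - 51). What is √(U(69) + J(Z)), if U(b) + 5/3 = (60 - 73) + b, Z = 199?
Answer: √95858/42 ≈ 7.3717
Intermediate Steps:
J(K) = 1/126
U(b) = -44/3 + b (U(b) = -5/3 + ((60 - 73) + b) = -5/3 + (-13 + b) = -44/3 + b)
√(U(69) + J(Z)) = √((-44/3 + 69) + 1/126) = √(163/3 + 1/126) = √(6847/126) = √95858/42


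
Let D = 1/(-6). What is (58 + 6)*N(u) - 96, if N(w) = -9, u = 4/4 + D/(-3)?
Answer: -672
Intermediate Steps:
D = -⅙ ≈ -0.16667
u = 19/18 (u = 4/4 - ⅙/(-3) = 4*(¼) - ⅙*(-⅓) = 1 + 1/18 = 19/18 ≈ 1.0556)
(58 + 6)*N(u) - 96 = (58 + 6)*(-9) - 96 = 64*(-9) - 96 = -576 - 96 = -672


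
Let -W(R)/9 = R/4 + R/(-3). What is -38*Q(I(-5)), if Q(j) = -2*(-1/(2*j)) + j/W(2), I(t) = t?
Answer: 2014/15 ≈ 134.27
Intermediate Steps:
W(R) = 3*R/4 (W(R) = -9*(R/4 + R/(-3)) = -9*(R*(¼) + R*(-⅓)) = -9*(R/4 - R/3) = -(-3)*R/4 = 3*R/4)
Q(j) = 1/j + 2*j/3 (Q(j) = -2*(-1/(2*j)) + j/(((¾)*2)) = -2*(-1/(2*j)) + j/(3/2) = -(-1)/j + j*(⅔) = 1/j + 2*j/3)
-38*Q(I(-5)) = -38*(1/(-5) + (⅔)*(-5)) = -38*(-⅕ - 10/3) = -38*(-53/15) = 2014/15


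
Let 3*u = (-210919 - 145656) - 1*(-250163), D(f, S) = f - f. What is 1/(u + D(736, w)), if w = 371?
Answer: -3/106412 ≈ -2.8192e-5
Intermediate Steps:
D(f, S) = 0
u = -106412/3 (u = ((-210919 - 145656) - 1*(-250163))/3 = (-356575 + 250163)/3 = (⅓)*(-106412) = -106412/3 ≈ -35471.)
1/(u + D(736, w)) = 1/(-106412/3 + 0) = 1/(-106412/3) = -3/106412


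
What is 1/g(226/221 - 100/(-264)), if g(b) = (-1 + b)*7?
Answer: 14586/40985 ≈ 0.35589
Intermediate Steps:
g(b) = -7 + 7*b
1/g(226/221 - 100/(-264)) = 1/(-7 + 7*(226/221 - 100/(-264))) = 1/(-7 + 7*(226*(1/221) - 100*(-1/264))) = 1/(-7 + 7*(226/221 + 25/66)) = 1/(-7 + 7*(20441/14586)) = 1/(-7 + 143087/14586) = 1/(40985/14586) = 14586/40985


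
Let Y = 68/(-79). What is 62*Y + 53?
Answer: -29/79 ≈ -0.36709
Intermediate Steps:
Y = -68/79 (Y = 68*(-1/79) = -68/79 ≈ -0.86076)
62*Y + 53 = 62*(-68/79) + 53 = -4216/79 + 53 = -29/79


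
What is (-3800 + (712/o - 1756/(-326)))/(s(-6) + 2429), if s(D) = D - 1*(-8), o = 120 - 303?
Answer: -8715814/5578023 ≈ -1.5625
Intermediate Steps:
o = -183
s(D) = 8 + D (s(D) = D + 8 = 8 + D)
(-3800 + (712/o - 1756/(-326)))/(s(-6) + 2429) = (-3800 + (712/(-183) - 1756/(-326)))/((8 - 6) + 2429) = (-3800 + (712*(-1/183) - 1756*(-1/326)))/(2 + 2429) = (-3800 + (-712/183 + 878/163))/2431 = (-3800 + 44618/29829)*(1/2431) = -113305582/29829*1/2431 = -8715814/5578023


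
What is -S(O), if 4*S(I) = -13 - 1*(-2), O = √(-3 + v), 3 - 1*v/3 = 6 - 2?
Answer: 11/4 ≈ 2.7500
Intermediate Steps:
v = -3 (v = 9 - 3*(6 - 2) = 9 - 3*4 = 9 - 12 = -3)
O = I*√6 (O = √(-3 - 3) = √(-6) = I*√6 ≈ 2.4495*I)
S(I) = -11/4 (S(I) = (-13 - 1*(-2))/4 = (-13 + 2)/4 = (¼)*(-11) = -11/4)
-S(O) = -1*(-11/4) = 11/4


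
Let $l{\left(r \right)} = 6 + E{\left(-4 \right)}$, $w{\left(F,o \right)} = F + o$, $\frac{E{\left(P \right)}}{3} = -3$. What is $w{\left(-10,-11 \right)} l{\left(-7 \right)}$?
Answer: $63$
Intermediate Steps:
$E{\left(P \right)} = -9$ ($E{\left(P \right)} = 3 \left(-3\right) = -9$)
$l{\left(r \right)} = -3$ ($l{\left(r \right)} = 6 - 9 = -3$)
$w{\left(-10,-11 \right)} l{\left(-7 \right)} = \left(-10 - 11\right) \left(-3\right) = \left(-21\right) \left(-3\right) = 63$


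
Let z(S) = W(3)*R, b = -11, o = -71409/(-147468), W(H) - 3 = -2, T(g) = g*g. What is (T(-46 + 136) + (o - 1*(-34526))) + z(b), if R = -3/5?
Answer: 10476589827/245780 ≈ 42626.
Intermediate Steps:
R = -⅗ (R = -3*⅕ = -⅗ ≈ -0.60000)
T(g) = g²
W(H) = 1 (W(H) = 3 - 2 = 1)
o = 23803/49156 (o = -71409*(-1/147468) = 23803/49156 ≈ 0.48423)
z(S) = -⅗ (z(S) = 1*(-⅗) = -⅗)
(T(-46 + 136) + (o - 1*(-34526))) + z(b) = ((-46 + 136)² + (23803/49156 - 1*(-34526))) - ⅗ = (90² + (23803/49156 + 34526)) - ⅗ = (8100 + 1697183859/49156) - ⅗ = 2095347459/49156 - ⅗ = 10476589827/245780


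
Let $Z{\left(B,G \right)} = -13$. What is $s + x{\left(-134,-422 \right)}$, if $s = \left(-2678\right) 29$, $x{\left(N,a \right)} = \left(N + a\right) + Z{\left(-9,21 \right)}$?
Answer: $-78231$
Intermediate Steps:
$x{\left(N,a \right)} = -13 + N + a$ ($x{\left(N,a \right)} = \left(N + a\right) - 13 = -13 + N + a$)
$s = -77662$
$s + x{\left(-134,-422 \right)} = -77662 - 569 = -78231$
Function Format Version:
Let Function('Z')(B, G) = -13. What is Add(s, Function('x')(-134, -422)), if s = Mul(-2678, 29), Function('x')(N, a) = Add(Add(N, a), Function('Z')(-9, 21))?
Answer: -78231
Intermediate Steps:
Function('x')(N, a) = Add(-13, N, a) (Function('x')(N, a) = Add(Add(N, a), -13) = Add(-13, N, a))
s = -77662
Add(s, Function('x')(-134, -422)) = Add(-77662, Add(-13, -134, -422)) = Add(-77662, -569) = -78231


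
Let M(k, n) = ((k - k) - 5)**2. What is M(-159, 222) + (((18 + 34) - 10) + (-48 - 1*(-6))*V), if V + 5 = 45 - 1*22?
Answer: -689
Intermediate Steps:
M(k, n) = 25 (M(k, n) = (0 - 5)**2 = (-5)**2 = 25)
V = 18 (V = -5 + (45 - 1*22) = -5 + (45 - 22) = -5 + 23 = 18)
M(-159, 222) + (((18 + 34) - 10) + (-48 - 1*(-6))*V) = 25 + (((18 + 34) - 10) + (-48 - 1*(-6))*18) = 25 + ((52 - 10) + (-48 + 6)*18) = 25 + (42 - 42*18) = 25 + (42 - 756) = 25 - 714 = -689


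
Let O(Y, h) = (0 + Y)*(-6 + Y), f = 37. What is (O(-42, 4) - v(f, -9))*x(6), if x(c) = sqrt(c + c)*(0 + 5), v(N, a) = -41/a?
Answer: 181030*sqrt(3)/9 ≈ 34839.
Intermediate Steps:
O(Y, h) = Y*(-6 + Y)
x(c) = 5*sqrt(2)*sqrt(c) (x(c) = sqrt(2*c)*5 = (sqrt(2)*sqrt(c))*5 = 5*sqrt(2)*sqrt(c))
(O(-42, 4) - v(f, -9))*x(6) = (-42*(-6 - 42) - (-41)/(-9))*(5*sqrt(2)*sqrt(6)) = (-42*(-48) - (-41)*(-1)/9)*(10*sqrt(3)) = (2016 - 1*41/9)*(10*sqrt(3)) = (2016 - 41/9)*(10*sqrt(3)) = 18103*(10*sqrt(3))/9 = 181030*sqrt(3)/9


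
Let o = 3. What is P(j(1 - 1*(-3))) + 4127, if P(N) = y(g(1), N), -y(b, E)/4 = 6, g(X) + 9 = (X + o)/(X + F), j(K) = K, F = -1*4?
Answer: 4103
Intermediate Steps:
F = -4
g(X) = -9 + (3 + X)/(-4 + X) (g(X) = -9 + (X + 3)/(X - 4) = -9 + (3 + X)/(-4 + X))
y(b, E) = -24 (y(b, E) = -4*6 = -24)
P(N) = -24
P(j(1 - 1*(-3))) + 4127 = -24 + 4127 = 4103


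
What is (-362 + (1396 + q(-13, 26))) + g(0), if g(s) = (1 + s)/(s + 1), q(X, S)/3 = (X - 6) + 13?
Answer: 1017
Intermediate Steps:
q(X, S) = 21 + 3*X (q(X, S) = 3*((X - 6) + 13) = 3*((-6 + X) + 13) = 3*(7 + X) = 21 + 3*X)
g(s) = 1 (g(s) = (1 + s)/(1 + s) = 1)
(-362 + (1396 + q(-13, 26))) + g(0) = (-362 + (1396 + (21 + 3*(-13)))) + 1 = (-362 + (1396 + (21 - 39))) + 1 = (-362 + (1396 - 18)) + 1 = (-362 + 1378) + 1 = 1016 + 1 = 1017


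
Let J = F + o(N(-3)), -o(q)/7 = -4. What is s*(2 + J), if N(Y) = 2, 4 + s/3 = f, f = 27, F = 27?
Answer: 3933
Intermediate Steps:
s = 69 (s = -12 + 3*27 = -12 + 81 = 69)
o(q) = 28 (o(q) = -7*(-4) = 28)
J = 55 (J = 27 + 28 = 55)
s*(2 + J) = 69*(2 + 55) = 69*57 = 3933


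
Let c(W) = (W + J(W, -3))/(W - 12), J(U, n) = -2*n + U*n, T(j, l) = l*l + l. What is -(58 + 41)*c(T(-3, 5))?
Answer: 297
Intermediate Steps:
T(j, l) = l + l² (T(j, l) = l² + l = l + l²)
c(W) = (6 - 2*W)/(-12 + W) (c(W) = (W - 3*(-2 + W))/(W - 12) = (W + (6 - 3*W))/(-12 + W) = (6 - 2*W)/(-12 + W))
-(58 + 41)*c(T(-3, 5)) = -(58 + 41)*2*(3 - 5*(1 + 5))/(-12 + 5*(1 + 5)) = -99*2*(3 - 5*6)/(-12 + 5*6) = -99*2*(3 - 1*30)/(-12 + 30) = -99*2*(3 - 30)/18 = -99*2*(1/18)*(-27) = -99*(-3) = -1*(-297) = 297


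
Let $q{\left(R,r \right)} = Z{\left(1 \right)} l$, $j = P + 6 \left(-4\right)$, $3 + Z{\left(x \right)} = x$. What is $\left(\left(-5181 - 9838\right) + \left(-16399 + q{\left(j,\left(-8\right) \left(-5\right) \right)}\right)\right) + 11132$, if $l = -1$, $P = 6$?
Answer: $-20284$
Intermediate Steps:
$Z{\left(x \right)} = -3 + x$
$j = -18$ ($j = 6 + 6 \left(-4\right) = 6 - 24 = -18$)
$q{\left(R,r \right)} = 2$ ($q{\left(R,r \right)} = \left(-3 + 1\right) \left(-1\right) = \left(-2\right) \left(-1\right) = 2$)
$\left(\left(-5181 - 9838\right) + \left(-16399 + q{\left(j,\left(-8\right) \left(-5\right) \right)}\right)\right) + 11132 = \left(\left(-5181 - 9838\right) + \left(-16399 + 2\right)\right) + 11132 = \left(-15019 - 16397\right) + 11132 = -31416 + 11132 = -20284$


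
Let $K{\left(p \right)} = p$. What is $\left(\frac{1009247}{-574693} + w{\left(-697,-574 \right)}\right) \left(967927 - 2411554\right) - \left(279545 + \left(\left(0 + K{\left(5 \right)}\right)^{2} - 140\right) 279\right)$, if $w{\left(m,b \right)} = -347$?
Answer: $\frac{289200651723406}{574693} \approx 5.0323 \cdot 10^{8}$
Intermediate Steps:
$\left(\frac{1009247}{-574693} + w{\left(-697,-574 \right)}\right) \left(967927 - 2411554\right) - \left(279545 + \left(\left(0 + K{\left(5 \right)}\right)^{2} - 140\right) 279\right) = \left(\frac{1009247}{-574693} - 347\right) \left(967927 - 2411554\right) - \left(279545 + \left(\left(0 + 5\right)^{2} - 140\right) 279\right) = \left(1009247 \left(- \frac{1}{574693}\right) - 347\right) \left(-1443627\right) - \left(279545 + \left(5^{2} - 140\right) 279\right) = \left(- \frac{1009247}{574693} - 347\right) \left(-1443627\right) - \left(279545 + \left(25 - 140\right) 279\right) = \left(- \frac{200427718}{574693}\right) \left(-1443627\right) - \left(279545 - 32085\right) = \frac{289342865253186}{574693} - 247460 = \frac{289200651723406}{574693}$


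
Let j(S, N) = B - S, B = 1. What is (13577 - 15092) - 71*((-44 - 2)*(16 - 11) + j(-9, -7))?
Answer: 14105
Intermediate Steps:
j(S, N) = 1 - S
(13577 - 15092) - 71*((-44 - 2)*(16 - 11) + j(-9, -7)) = (13577 - 15092) - 71*((-44 - 2)*(16 - 11) + (1 - 1*(-9))) = -1515 - 71*(-46*5 + (1 + 9)) = -1515 - 71*(-230 + 10) = -1515 - 71*(-220) = -1515 + 15620 = 14105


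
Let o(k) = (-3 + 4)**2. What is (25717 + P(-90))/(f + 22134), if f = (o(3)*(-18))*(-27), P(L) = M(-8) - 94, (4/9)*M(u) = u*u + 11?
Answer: 34389/30160 ≈ 1.1402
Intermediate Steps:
M(u) = 99/4 + 9*u**2/4 (M(u) = 9*(u*u + 11)/4 = 9*(u**2 + 11)/4 = 9*(11 + u**2)/4 = 99/4 + 9*u**2/4)
o(k) = 1 (o(k) = 1**2 = 1)
P(L) = 299/4 (P(L) = (99/4 + (9/4)*(-8)**2) - 94 = (99/4 + (9/4)*64) - 94 = (99/4 + 144) - 94 = 675/4 - 94 = 299/4)
f = 486 (f = (1*(-18))*(-27) = -18*(-27) = 486)
(25717 + P(-90))/(f + 22134) = (25717 + 299/4)/(486 + 22134) = (103167/4)/22620 = (103167/4)*(1/22620) = 34389/30160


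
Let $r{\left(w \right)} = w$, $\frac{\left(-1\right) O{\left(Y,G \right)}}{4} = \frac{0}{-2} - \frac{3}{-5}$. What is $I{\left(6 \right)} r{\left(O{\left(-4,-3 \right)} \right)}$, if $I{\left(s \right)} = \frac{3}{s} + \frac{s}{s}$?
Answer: $- \frac{18}{5} \approx -3.6$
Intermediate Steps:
$O{\left(Y,G \right)} = - \frac{12}{5}$ ($O{\left(Y,G \right)} = - 4 \left(\frac{0}{-2} - \frac{3}{-5}\right) = - 4 \left(0 \left(- \frac{1}{2}\right) - - \frac{3}{5}\right) = - 4 \left(0 + \frac{3}{5}\right) = \left(-4\right) \frac{3}{5} = - \frac{12}{5}$)
$I{\left(s \right)} = 1 + \frac{3}{s}$ ($I{\left(s \right)} = \frac{3}{s} + 1 = 1 + \frac{3}{s}$)
$I{\left(6 \right)} r{\left(O{\left(-4,-3 \right)} \right)} = \frac{3 + 6}{6} \left(- \frac{12}{5}\right) = \frac{1}{6} \cdot 9 \left(- \frac{12}{5}\right) = \frac{3}{2} \left(- \frac{12}{5}\right) = - \frac{18}{5}$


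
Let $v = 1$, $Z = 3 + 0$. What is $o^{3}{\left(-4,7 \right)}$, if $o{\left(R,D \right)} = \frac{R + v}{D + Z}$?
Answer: $- \frac{27}{1000} \approx -0.027$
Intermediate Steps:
$Z = 3$
$o{\left(R,D \right)} = \frac{1 + R}{3 + D}$ ($o{\left(R,D \right)} = \frac{R + 1}{D + 3} = \frac{1 + R}{3 + D}$)
$o^{3}{\left(-4,7 \right)} = \left(\frac{1 - 4}{3 + 7}\right)^{3} = \left(\frac{1}{10} \left(-3\right)\right)^{3} = \left(- \frac{3}{10}\right)^{3} = - \frac{27}{1000}$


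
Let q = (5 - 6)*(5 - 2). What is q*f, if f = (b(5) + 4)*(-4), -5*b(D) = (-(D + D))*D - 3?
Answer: 876/5 ≈ 175.20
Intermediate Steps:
b(D) = 3/5 + 2*D**2/5 (b(D) = -((-(D + D))*D - 3)/5 = -((-2*D)*D - 3)/5 = -(-2*D**2 - 3)/5 = -(-3 - 2*D**2)/5 = 3/5 + 2*D**2/5)
f = -292/5 (f = ((3/5 + (2/5)*5**2) + 4)*(-4) = ((3/5 + (2/5)*25) + 4)*(-4) = ((3/5 + 10) + 4)*(-4) = (53/5 + 4)*(-4) = (73/5)*(-4) = -292/5 ≈ -58.400)
q = -3 (q = -1*3 = -3)
q*f = -3*(-292/5) = 876/5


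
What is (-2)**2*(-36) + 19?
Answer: -125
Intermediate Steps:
(-2)**2*(-36) + 19 = 4*(-36) + 19 = -144 + 19 = -125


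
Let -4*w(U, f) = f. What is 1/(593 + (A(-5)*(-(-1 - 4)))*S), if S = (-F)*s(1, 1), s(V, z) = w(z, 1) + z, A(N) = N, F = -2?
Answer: 2/1111 ≈ 0.0018002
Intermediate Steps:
w(U, f) = -f/4
s(V, z) = -1/4 + z (s(V, z) = -1/4*1 + z = -1/4 + z)
S = 3/2 (S = (-1*(-2))*(-1/4 + 1) = 2*(3/4) = 3/2 ≈ 1.5000)
1/(593 + (A(-5)*(-(-1 - 4)))*S) = 1/(593 - (-5)*(-1 - 4)*(3/2)) = 1/(593 - (-5)*(-5)*(3/2)) = 1/(593 - 5*5*(3/2)) = 1/(593 - 25*3/2) = 1/(593 - 75/2) = 1/(1111/2) = 2/1111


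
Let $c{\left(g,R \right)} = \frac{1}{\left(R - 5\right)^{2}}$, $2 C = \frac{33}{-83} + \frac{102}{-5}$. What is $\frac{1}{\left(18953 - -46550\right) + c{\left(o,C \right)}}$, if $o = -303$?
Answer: $\frac{163353961}{10700175196283} \approx 1.5266 \cdot 10^{-5}$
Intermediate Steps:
$C = - \frac{8631}{830}$ ($C = \frac{\frac{33}{-83} + \frac{102}{-5}}{2} = \frac{33 \left(- \frac{1}{83}\right) + 102 \left(- \frac{1}{5}\right)}{2} = \frac{- \frac{33}{83} - \frac{102}{5}}{2} = \frac{1}{2} \left(- \frac{8631}{415}\right) = - \frac{8631}{830} \approx -10.399$)
$c{\left(g,R \right)} = \frac{1}{\left(-5 + R\right)^{2}}$
$\frac{1}{\left(18953 - -46550\right) + c{\left(o,C \right)}} = \frac{1}{\left(18953 - -46550\right) + \frac{1}{\left(-5 - \frac{8631}{830}\right)^{2}}} = \frac{1}{\left(18953 + 46550\right) + \frac{1}{\frac{163353961}{688900}}} = \frac{1}{65503 + \frac{688900}{163353961}} = \frac{1}{\frac{10700175196283}{163353961}} = \frac{163353961}{10700175196283}$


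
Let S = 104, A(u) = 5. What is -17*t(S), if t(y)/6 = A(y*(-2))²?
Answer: -2550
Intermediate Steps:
t(y) = 150 (t(y) = 6*5² = 6*25 = 150)
-17*t(S) = -17*150 = -2550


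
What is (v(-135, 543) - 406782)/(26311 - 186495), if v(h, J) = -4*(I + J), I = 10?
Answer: 204497/80092 ≈ 2.5533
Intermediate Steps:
v(h, J) = -40 - 4*J (v(h, J) = -4*(10 + J) = -40 - 4*J)
(v(-135, 543) - 406782)/(26311 - 186495) = ((-40 - 4*543) - 406782)/(26311 - 186495) = ((-40 - 2172) - 406782)/(-160184) = (-2212 - 406782)*(-1/160184) = -408994*(-1/160184) = 204497/80092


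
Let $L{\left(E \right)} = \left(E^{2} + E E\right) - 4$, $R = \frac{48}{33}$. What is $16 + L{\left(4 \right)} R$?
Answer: $\frac{624}{11} \approx 56.727$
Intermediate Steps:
$R = \frac{16}{11}$ ($R = 48 \cdot \frac{1}{33} = \frac{16}{11} \approx 1.4545$)
$L{\left(E \right)} = -4 + 2 E^{2}$ ($L{\left(E \right)} = \left(E^{2} + E^{2}\right) - 4 = 2 E^{2} - 4 = -4 + 2 E^{2}$)
$16 + L{\left(4 \right)} R = 16 + \left(-4 + 2 \cdot 4^{2}\right) \frac{16}{11} = 16 + \left(-4 + 2 \cdot 16\right) \frac{16}{11} = 16 + \left(-4 + 32\right) \frac{16}{11} = 16 + 28 \cdot \frac{16}{11} = 16 + \frac{448}{11} = \frac{624}{11}$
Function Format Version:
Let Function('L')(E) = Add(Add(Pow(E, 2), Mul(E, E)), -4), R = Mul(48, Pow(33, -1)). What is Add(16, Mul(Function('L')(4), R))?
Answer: Rational(624, 11) ≈ 56.727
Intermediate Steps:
R = Rational(16, 11) (R = Mul(48, Rational(1, 33)) = Rational(16, 11) ≈ 1.4545)
Function('L')(E) = Add(-4, Mul(2, Pow(E, 2))) (Function('L')(E) = Add(Add(Pow(E, 2), Pow(E, 2)), -4) = Add(Mul(2, Pow(E, 2)), -4) = Add(-4, Mul(2, Pow(E, 2))))
Add(16, Mul(Function('L')(4), R)) = Add(16, Mul(Add(-4, Mul(2, Pow(4, 2))), Rational(16, 11))) = Add(16, Mul(Add(-4, Mul(2, 16)), Rational(16, 11))) = Add(16, Mul(Add(-4, 32), Rational(16, 11))) = Add(16, Mul(28, Rational(16, 11))) = Add(16, Rational(448, 11)) = Rational(624, 11)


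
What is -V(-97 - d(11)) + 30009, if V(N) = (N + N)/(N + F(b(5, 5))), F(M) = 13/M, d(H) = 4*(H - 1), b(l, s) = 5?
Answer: 10082339/336 ≈ 30007.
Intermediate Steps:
d(H) = -4 + 4*H (d(H) = 4*(-1 + H) = -4 + 4*H)
V(N) = 2*N/(13/5 + N) (V(N) = (N + N)/(N + 13/5) = (2*N)/(N + 13*(⅕)) = (2*N)/(N + 13/5) = (2*N)/(13/5 + N) = 2*N/(13/5 + N))
-V(-97 - d(11)) + 30009 = -10*(-97 - (-4 + 4*11))/(13 + 5*(-97 - (-4 + 4*11))) + 30009 = -10*(-97 - (-4 + 44))/(13 + 5*(-97 - (-4 + 44))) + 30009 = -10*(-97 - 1*40)/(13 + 5*(-97 - 1*40)) + 30009 = -10*(-97 - 40)/(13 + 5*(-97 - 40)) + 30009 = -10*(-137)/(13 + 5*(-137)) + 30009 = -10*(-137)/(13 - 685) + 30009 = -10*(-137)/(-672) + 30009 = -10*(-137)*(-1)/672 + 30009 = -1*685/336 + 30009 = -685/336 + 30009 = 10082339/336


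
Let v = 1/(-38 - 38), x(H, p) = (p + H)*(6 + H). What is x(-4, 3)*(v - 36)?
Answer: 2737/38 ≈ 72.026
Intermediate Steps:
x(H, p) = (6 + H)*(H + p) (x(H, p) = (H + p)*(6 + H) = (6 + H)*(H + p))
v = -1/76 (v = 1/(-76) = -1/76 ≈ -0.013158)
x(-4, 3)*(v - 36) = ((-4)**2 + 6*(-4) + 6*3 - 4*3)*(-1/76 - 36) = (16 - 24 + 18 - 12)*(-2737/76) = -2*(-2737/76) = 2737/38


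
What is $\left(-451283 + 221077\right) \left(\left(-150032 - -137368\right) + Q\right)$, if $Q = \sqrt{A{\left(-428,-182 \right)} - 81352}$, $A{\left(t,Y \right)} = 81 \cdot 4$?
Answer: $2915328784 - 460412 i \sqrt{20257} \approx 2.9153 \cdot 10^{9} - 6.5529 \cdot 10^{7} i$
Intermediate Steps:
$A{\left(t,Y \right)} = 324$
$Q = 2 i \sqrt{20257}$ ($Q = \sqrt{324 - 81352} = \sqrt{-81028} = 2 i \sqrt{20257} \approx 284.65 i$)
$\left(-451283 + 221077\right) \left(\left(-150032 - -137368\right) + Q\right) = \left(-451283 + 221077\right) \left(\left(-150032 - -137368\right) + 2 i \sqrt{20257}\right) = - 230206 \left(\left(-150032 + 137368\right) + 2 i \sqrt{20257}\right) = - 230206 \left(-12664 + 2 i \sqrt{20257}\right) = 2915328784 - 460412 i \sqrt{20257}$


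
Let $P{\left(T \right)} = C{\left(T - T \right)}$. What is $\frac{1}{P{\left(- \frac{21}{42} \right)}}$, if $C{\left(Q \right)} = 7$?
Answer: $\frac{1}{7} \approx 0.14286$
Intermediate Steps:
$P{\left(T \right)} = 7$
$\frac{1}{P{\left(- \frac{21}{42} \right)}} = \frac{1}{7}$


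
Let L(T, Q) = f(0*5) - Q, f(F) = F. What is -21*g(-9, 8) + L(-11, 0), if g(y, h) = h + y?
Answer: 21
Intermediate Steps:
L(T, Q) = -Q (L(T, Q) = 0*5 - Q = 0 - Q = -Q)
-21*g(-9, 8) + L(-11, 0) = -21*(8 - 9) - 1*0 = -21*(-1) + 0 = 21 + 0 = 21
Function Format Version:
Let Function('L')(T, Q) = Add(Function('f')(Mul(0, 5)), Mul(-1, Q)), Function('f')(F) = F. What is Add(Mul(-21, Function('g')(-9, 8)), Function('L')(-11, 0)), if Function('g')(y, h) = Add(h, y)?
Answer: 21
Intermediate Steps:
Function('L')(T, Q) = Mul(-1, Q) (Function('L')(T, Q) = Add(Mul(0, 5), Mul(-1, Q)) = Add(0, Mul(-1, Q)) = Mul(-1, Q))
Add(Mul(-21, Function('g')(-9, 8)), Function('L')(-11, 0)) = Add(Mul(-21, Add(8, -9)), Mul(-1, 0)) = Add(Mul(-21, -1), 0) = Add(21, 0) = 21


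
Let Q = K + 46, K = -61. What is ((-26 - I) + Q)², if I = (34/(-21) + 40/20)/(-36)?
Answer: 60016009/35721 ≈ 1680.1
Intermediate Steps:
I = -2/189 (I = (34*(-1/21) + 40*(1/20))*(-1/36) = (-34/21 + 2)*(-1/36) = (8/21)*(-1/36) = -2/189 ≈ -0.010582)
Q = -15 (Q = -61 + 46 = -15)
((-26 - I) + Q)² = ((-26 - 1*(-2/189)) - 15)² = ((-26 + 2/189) - 15)² = (-4912/189 - 15)² = (-7747/189)² = 60016009/35721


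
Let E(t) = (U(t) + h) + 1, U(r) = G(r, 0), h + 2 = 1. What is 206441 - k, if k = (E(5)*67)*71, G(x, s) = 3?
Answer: 192170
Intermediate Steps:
h = -1 (h = -2 + 1 = -1)
U(r) = 3
E(t) = 3 (E(t) = (3 - 1) + 1 = 2 + 1 = 3)
k = 14271 (k = (3*67)*71 = 201*71 = 14271)
206441 - k = 206441 - 1*14271 = 206441 - 14271 = 192170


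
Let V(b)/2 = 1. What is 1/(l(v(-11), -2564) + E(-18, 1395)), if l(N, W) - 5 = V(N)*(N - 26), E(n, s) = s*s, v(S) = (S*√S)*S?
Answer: 972989/1893415510344 - 121*I*√11/1893415510344 ≈ 5.1388e-7 - 2.1195e-10*I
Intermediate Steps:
V(b) = 2 (V(b) = 2*1 = 2)
v(S) = S^(5/2) (v(S) = S^(3/2)*S = S^(5/2))
E(n, s) = s²
l(N, W) = -47 + 2*N (l(N, W) = 5 + 2*(N - 26) = 5 + 2*(-26 + N) = 5 + (-52 + 2*N) = -47 + 2*N)
1/(l(v(-11), -2564) + E(-18, 1395)) = 1/((-47 + 2*(-11)^(5/2)) + 1395²) = 1/((-47 + 2*(121*I*√11)) + 1946025) = 1/((-47 + 242*I*√11) + 1946025) = 1/(1945978 + 242*I*√11)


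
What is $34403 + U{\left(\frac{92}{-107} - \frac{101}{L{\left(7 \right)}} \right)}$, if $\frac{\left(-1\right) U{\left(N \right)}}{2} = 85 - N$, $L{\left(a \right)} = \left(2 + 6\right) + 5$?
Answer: $\frac{47594097}{1391} \approx 34216.0$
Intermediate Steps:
$L{\left(a \right)} = 13$ ($L{\left(a \right)} = 8 + 5 = 13$)
$U{\left(N \right)} = -170 + 2 N$ ($U{\left(N \right)} = - 2 \left(85 - N\right) = -170 + 2 N$)
$34403 + U{\left(\frac{92}{-107} - \frac{101}{L{\left(7 \right)}} \right)} = 34403 - \left(170 - 2 \left(\frac{92}{-107} - \frac{101}{13}\right)\right) = 34403 - \left(170 - 2 \left(92 \left(- \frac{1}{107}\right) - \frac{101}{13}\right)\right) = 34403 - \left(170 - 2 \left(- \frac{92}{107} - \frac{101}{13}\right)\right) = 34403 + \left(-170 + 2 \left(- \frac{12003}{1391}\right)\right) = 34403 - \frac{260476}{1391} = \frac{47594097}{1391}$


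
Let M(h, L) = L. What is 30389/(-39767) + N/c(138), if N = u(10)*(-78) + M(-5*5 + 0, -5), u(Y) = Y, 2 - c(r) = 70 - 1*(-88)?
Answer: 2036647/477204 ≈ 4.2679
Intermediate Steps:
c(r) = -156 (c(r) = 2 - (70 - 1*(-88)) = 2 - (70 + 88) = 2 - 1*158 = 2 - 158 = -156)
N = -785 (N = 10*(-78) - 5 = -780 - 5 = -785)
30389/(-39767) + N/c(138) = 30389/(-39767) - 785/(-156) = 30389*(-1/39767) - 785*(-1/156) = -30389/39767 + 785/156 = 2036647/477204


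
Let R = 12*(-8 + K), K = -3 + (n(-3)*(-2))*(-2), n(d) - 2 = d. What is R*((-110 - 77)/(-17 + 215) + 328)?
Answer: -58870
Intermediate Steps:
n(d) = 2 + d
K = -7 (K = -3 + ((2 - 3)*(-2))*(-2) = -3 - 1*(-2)*(-2) = -3 + 2*(-2) = -3 - 4 = -7)
R = -180 (R = 12*(-8 - 7) = 12*(-15) = -180)
R*((-110 - 77)/(-17 + 215) + 328) = -180*((-110 - 77)/(-17 + 215) + 328) = -180*(-187/198 + 328) = -180*(-187*1/198 + 328) = -180*(-17/18 + 328) = -180*5887/18 = -58870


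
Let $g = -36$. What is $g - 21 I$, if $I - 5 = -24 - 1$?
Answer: $384$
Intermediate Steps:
$I = -20$ ($I = 5 - 25 = -20$)
$g - 21 I = -36 - -420 = -36 + 420 = 384$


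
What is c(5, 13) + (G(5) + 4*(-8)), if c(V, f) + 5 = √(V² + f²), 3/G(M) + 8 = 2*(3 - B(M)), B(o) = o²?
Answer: -1927/52 + √194 ≈ -23.129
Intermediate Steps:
G(M) = 3/(-2 - 2*M²) (G(M) = 3/(-8 + 2*(3 - M²)) = 3/(-8 + (6 - 2*M²)) = 3/(-2 - 2*M²))
c(V, f) = -5 + √(V² + f²)
c(5, 13) + (G(5) + 4*(-8)) = (-5 + √(5² + 13²)) + (-3/(2 + 2*5²) + 4*(-8)) = (-5 + √(25 + 169)) + (-3/(2 + 2*25) - 32) = (-5 + √194) + (-3/(2 + 50) - 32) = (-5 + √194) + (-3/52 - 32) = (-5 + √194) - 1667/52 = -1927/52 + √194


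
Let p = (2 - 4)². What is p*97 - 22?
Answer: 366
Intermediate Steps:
p = 4 (p = (-2)² = 4)
p*97 - 22 = 4*97 - 22 = 388 - 22 = 366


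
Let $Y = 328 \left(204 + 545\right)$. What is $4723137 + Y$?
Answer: $4968809$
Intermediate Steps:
$Y = 245672$ ($Y = 328 \cdot 749 = 245672$)
$4723137 + Y = 4723137 + 245672 = 4968809$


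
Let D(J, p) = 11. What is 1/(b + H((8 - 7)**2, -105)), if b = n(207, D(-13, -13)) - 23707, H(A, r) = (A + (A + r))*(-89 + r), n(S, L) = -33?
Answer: -1/3758 ≈ -0.00026610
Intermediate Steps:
H(A, r) = (-89 + r)*(r + 2*A) (H(A, r) = (r + 2*A)*(-89 + r) = (-89 + r)*(r + 2*A))
b = -23740 (b = -33 - 23707 = -23740)
1/(b + H((8 - 7)**2, -105)) = 1/(-23740 + ((-105)**2 - 178*(8 - 7)**2 - 89*(-105) + 2*(8 - 7)**2*(-105))) = 1/(-23740 + (11025 - 178*1**2 + 9345 + 2*1**2*(-105))) = 1/(-23740 + (11025 - 178*1 + 9345 + 2*1*(-105))) = 1/(-23740 + (11025 - 178 + 9345 - 210)) = 1/(-23740 + 19982) = 1/(-3758) = -1/3758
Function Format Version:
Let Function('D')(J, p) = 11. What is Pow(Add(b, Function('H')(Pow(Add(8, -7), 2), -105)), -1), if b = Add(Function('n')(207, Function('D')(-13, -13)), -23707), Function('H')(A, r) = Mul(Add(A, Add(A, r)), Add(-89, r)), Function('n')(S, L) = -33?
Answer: Rational(-1, 3758) ≈ -0.00026610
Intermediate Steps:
Function('H')(A, r) = Mul(Add(-89, r), Add(r, Mul(2, A))) (Function('H')(A, r) = Mul(Add(r, Mul(2, A)), Add(-89, r)) = Mul(Add(-89, r), Add(r, Mul(2, A))))
b = -23740 (b = Add(-33, -23707) = -23740)
Pow(Add(b, Function('H')(Pow(Add(8, -7), 2), -105)), -1) = Pow(Add(-23740, Add(Pow(-105, 2), Mul(-178, Pow(Add(8, -7), 2)), Mul(-89, -105), Mul(2, Pow(Add(8, -7), 2), -105))), -1) = Pow(Add(-23740, Add(11025, Mul(-178, Pow(1, 2)), 9345, Mul(2, Pow(1, 2), -105))), -1) = Pow(Add(-23740, Add(11025, Mul(-178, 1), 9345, Mul(2, 1, -105))), -1) = Pow(Add(-23740, Add(11025, -178, 9345, -210)), -1) = Pow(Add(-23740, 19982), -1) = Pow(-3758, -1) = Rational(-1, 3758)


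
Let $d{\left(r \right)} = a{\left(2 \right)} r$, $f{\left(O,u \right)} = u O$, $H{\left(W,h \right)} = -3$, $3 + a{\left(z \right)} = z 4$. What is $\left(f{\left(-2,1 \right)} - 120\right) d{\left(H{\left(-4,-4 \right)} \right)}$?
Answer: $1830$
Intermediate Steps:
$a{\left(z \right)} = -3 + 4 z$ ($a{\left(z \right)} = -3 + z 4 = -3 + 4 z$)
$f{\left(O,u \right)} = O u$
$d{\left(r \right)} = 5 r$ ($d{\left(r \right)} = \left(-3 + 4 \cdot 2\right) r = \left(-3 + 8\right) r = 5 r$)
$\left(f{\left(-2,1 \right)} - 120\right) d{\left(H{\left(-4,-4 \right)} \right)} = \left(\left(-2\right) 1 - 120\right) 5 \left(-3\right) = \left(-2 - 120\right) \left(-15\right) = \left(-122\right) \left(-15\right) = 1830$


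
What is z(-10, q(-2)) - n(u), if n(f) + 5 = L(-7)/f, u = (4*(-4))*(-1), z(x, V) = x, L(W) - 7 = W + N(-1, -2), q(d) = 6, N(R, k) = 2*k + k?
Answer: -37/8 ≈ -4.6250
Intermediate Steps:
N(R, k) = 3*k
L(W) = 1 + W (L(W) = 7 + (W + 3*(-2)) = 7 + (W - 6) = 7 + (-6 + W) = 1 + W)
u = 16 (u = -16*(-1) = 16)
n(f) = -5 - 6/f (n(f) = -5 + (1 - 7)/f = -5 - 6/f)
z(-10, q(-2)) - n(u) = -10 - (-5 - 6/16) = -10 - (-5 - 6*1/16) = -10 - (-5 - 3/8) = -10 - 1*(-43/8) = -10 + 43/8 = -37/8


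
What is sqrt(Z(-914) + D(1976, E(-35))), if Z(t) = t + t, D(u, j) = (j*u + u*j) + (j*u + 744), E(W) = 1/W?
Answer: 2*I*sqrt(383845)/35 ≈ 35.403*I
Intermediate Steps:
D(u, j) = 744 + 3*j*u (D(u, j) = (j*u + j*u) + (744 + j*u) = 2*j*u + (744 + j*u) = 744 + 3*j*u)
Z(t) = 2*t
sqrt(Z(-914) + D(1976, E(-35))) = sqrt(2*(-914) + (744 + 3*1976/(-35))) = sqrt(-1828 + (744 + 3*(-1/35)*1976)) = sqrt(-1828 + (744 - 5928/35)) = sqrt(-1828 + 20112/35) = sqrt(-43868/35) = 2*I*sqrt(383845)/35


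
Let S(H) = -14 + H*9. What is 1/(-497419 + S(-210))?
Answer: -1/499323 ≈ -2.0027e-6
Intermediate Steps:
S(H) = -14 + 9*H
1/(-497419 + S(-210)) = 1/(-497419 + (-14 + 9*(-210))) = 1/(-497419 + (-14 - 1890)) = 1/(-497419 - 1904) = 1/(-499323) = -1/499323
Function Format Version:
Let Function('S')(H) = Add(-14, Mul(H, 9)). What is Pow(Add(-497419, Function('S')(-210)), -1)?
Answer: Rational(-1, 499323) ≈ -2.0027e-6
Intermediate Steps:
Function('S')(H) = Add(-14, Mul(9, H))
Pow(Add(-497419, Function('S')(-210)), -1) = Pow(Add(-497419, Add(-14, Mul(9, -210))), -1) = Pow(Add(-497419, Add(-14, -1890)), -1) = Pow(Add(-497419, -1904), -1) = Pow(-499323, -1) = Rational(-1, 499323)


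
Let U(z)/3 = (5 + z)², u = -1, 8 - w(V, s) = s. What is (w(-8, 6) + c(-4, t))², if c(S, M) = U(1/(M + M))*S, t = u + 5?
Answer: 25110121/256 ≈ 98086.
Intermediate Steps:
w(V, s) = 8 - s
U(z) = 3*(5 + z)²
t = 4 (t = -1 + 5 = 4)
c(S, M) = 3*S*(5 + 1/(2*M))² (c(S, M) = (3*(5 + 1/(M + M))²)*S = (3*(5 + 1/(2*M))²)*S = 3*S*(5 + 1/(2*M))²)
(w(-8, 6) + c(-4, t))² = ((8 - 1*6) + (¾)*(-4)*(1 + 10*4)²/4²)² = ((8 - 6) + (¾)*(-4)*(1/16)*(1 + 40)²)² = (2 + (¾)*(-4)*(1/16)*41²)² = (2 + (¾)*(-4)*(1/16)*1681)² = (2 - 5043/16)² = (-5011/16)² = 25110121/256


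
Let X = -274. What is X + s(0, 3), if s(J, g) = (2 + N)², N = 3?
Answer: -249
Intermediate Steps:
s(J, g) = 25 (s(J, g) = (2 + 3)² = 5² = 25)
X + s(0, 3) = -274 + 25 = -249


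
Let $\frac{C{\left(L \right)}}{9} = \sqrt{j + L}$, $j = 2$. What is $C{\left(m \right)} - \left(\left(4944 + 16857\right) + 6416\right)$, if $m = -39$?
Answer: $-28217 + 9 i \sqrt{37} \approx -28217.0 + 54.745 i$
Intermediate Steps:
$C{\left(L \right)} = 9 \sqrt{2 + L}$
$C{\left(m \right)} - \left(\left(4944 + 16857\right) + 6416\right) = 9 \sqrt{2 - 39} - \left(\left(4944 + 16857\right) + 6416\right) = 9 \sqrt{-37} - \left(21801 + 6416\right) = 9 i \sqrt{37} - 28217 = -28217 + 9 i \sqrt{37}$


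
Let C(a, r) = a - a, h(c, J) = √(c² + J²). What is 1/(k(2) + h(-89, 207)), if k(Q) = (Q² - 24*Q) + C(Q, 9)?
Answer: 22/24417 + √50770/48834 ≈ 0.0055151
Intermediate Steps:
h(c, J) = √(J² + c²)
C(a, r) = 0
k(Q) = Q² - 24*Q (k(Q) = (Q² - 24*Q) + 0 = Q² - 24*Q)
1/(k(2) + h(-89, 207)) = 1/(2*(-24 + 2) + √(207² + (-89)²)) = 1/(2*(-22) + √(42849 + 7921)) = 1/(-44 + √50770)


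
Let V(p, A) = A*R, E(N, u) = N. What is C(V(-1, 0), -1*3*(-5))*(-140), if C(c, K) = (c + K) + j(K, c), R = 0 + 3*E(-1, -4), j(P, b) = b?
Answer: -2100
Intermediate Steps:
R = -3 (R = 0 + 3*(-1) = 0 - 3 = -3)
V(p, A) = -3*A (V(p, A) = A*(-3) = -3*A)
C(c, K) = K + 2*c (C(c, K) = (c + K) + c = (K + c) + c = K + 2*c)
C(V(-1, 0), -1*3*(-5))*(-140) = (-1*3*(-5) + 2*(-3*0))*(-140) = (-3*(-5) + 2*0)*(-140) = (15 + 0)*(-140) = 15*(-140) = -2100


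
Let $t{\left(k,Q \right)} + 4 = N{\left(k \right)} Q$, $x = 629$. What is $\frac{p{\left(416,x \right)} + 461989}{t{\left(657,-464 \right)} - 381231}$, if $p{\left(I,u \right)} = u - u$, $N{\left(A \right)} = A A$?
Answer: $- \frac{461989}{200666371} \approx -0.0023023$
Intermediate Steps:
$N{\left(A \right)} = A^{2}$
$p{\left(I,u \right)} = 0$
$t{\left(k,Q \right)} = -4 + Q k^{2}$ ($t{\left(k,Q \right)} = -4 + k^{2} Q = -4 + Q k^{2}$)
$\frac{p{\left(416,x \right)} + 461989}{t{\left(657,-464 \right)} - 381231} = \frac{0 + 461989}{\left(-4 - 464 \cdot 657^{2}\right) - 381231} = \frac{461989}{\left(-4 - 200285136\right) - 381231} = \frac{461989}{-200285140 - 381231} = \frac{461989}{-200666371} = 461989 \left(- \frac{1}{200666371}\right) = - \frac{461989}{200666371}$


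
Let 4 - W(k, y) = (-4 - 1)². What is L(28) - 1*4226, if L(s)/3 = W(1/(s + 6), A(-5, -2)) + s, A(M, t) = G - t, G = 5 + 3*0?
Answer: -4205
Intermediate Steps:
G = 5 (G = 5 + 0 = 5)
A(M, t) = 5 - t
W(k, y) = -21 (W(k, y) = 4 - (-4 - 1)² = 4 - 1*(-5)² = 4 - 1*25 = 4 - 25 = -21)
L(s) = -63 + 3*s (L(s) = 3*(-21 + s) = -63 + 3*s)
L(28) - 1*4226 = (-63 + 3*28) - 1*4226 = (-63 + 84) - 4226 = 21 - 4226 = -4205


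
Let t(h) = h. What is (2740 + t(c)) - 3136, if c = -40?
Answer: -436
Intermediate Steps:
(2740 + t(c)) - 3136 = (2740 - 40) - 3136 = 2700 - 3136 = -436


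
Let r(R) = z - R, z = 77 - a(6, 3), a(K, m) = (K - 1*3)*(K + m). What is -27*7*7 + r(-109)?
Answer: -1164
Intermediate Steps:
a(K, m) = (-3 + K)*(K + m) (a(K, m) = (K - 3)*(K + m) = (-3 + K)*(K + m))
z = 50 (z = 77 - (6² - 3*6 - 3*3 + 6*3) = 77 - (36 - 18 - 9 + 18) = 77 - 1*27 = 77 - 27 = 50)
r(R) = 50 - R
-27*7*7 + r(-109) = -27*7*7 + (50 - 1*(-109)) = -189*7 + (50 + 109) = -1323 + 159 = -1164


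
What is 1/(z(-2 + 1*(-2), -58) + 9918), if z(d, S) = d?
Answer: 1/9914 ≈ 0.00010087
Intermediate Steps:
1/(z(-2 + 1*(-2), -58) + 9918) = 1/((-2 + 1*(-2)) + 9918) = 1/((-2 - 2) + 9918) = 1/(-4 + 9918) = 1/9914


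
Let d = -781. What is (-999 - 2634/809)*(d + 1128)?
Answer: -281356275/809 ≈ -3.4778e+5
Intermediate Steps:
(-999 - 2634/809)*(d + 1128) = (-999 - 2634/809)*(-781 + 1128) = (-999 - 2634*1/809)*347 = (-999 - 2634/809)*347 = -810825/809*347 = -281356275/809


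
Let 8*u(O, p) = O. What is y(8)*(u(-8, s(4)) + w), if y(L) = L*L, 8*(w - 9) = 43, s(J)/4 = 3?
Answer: 856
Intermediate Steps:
s(J) = 12 (s(J) = 4*3 = 12)
u(O, p) = O/8
w = 115/8 (w = 9 + (1/8)*43 = 9 + 43/8 = 115/8 ≈ 14.375)
y(L) = L**2
y(8)*(u(-8, s(4)) + w) = 8**2*((1/8)*(-8) + 115/8) = 64*(-1 + 115/8) = 64*(107/8) = 856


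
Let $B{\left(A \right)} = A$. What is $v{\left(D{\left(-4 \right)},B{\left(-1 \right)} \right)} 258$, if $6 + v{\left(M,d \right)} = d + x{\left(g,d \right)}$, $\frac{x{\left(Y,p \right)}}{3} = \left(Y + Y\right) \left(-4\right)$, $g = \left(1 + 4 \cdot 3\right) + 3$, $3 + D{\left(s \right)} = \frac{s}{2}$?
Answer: $-100878$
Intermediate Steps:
$D{\left(s \right)} = -3 + \frac{s}{2}$
$g = 16$ ($g = \left(1 + 12\right) + 3 = 13 + 3 = 16$)
$x{\left(Y,p \right)} = - 24 Y$ ($x{\left(Y,p \right)} = 3 \left(Y + Y\right) \left(-4\right) = 3 \cdot 2 Y \left(-4\right) = 3 \left(- 8 Y\right) = - 24 Y$)
$v{\left(M,d \right)} = -390 + d$ ($v{\left(M,d \right)} = -6 + \left(d - 384\right) = -6 + \left(-384 + d\right) = -390 + d$)
$v{\left(D{\left(-4 \right)},B{\left(-1 \right)} \right)} 258 = \left(-390 - 1\right) 258 = \left(-391\right) 258 = -100878$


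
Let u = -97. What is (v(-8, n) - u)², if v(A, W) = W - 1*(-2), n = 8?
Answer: 11449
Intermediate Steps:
v(A, W) = 2 + W (v(A, W) = W + 2 = 2 + W)
(v(-8, n) - u)² = ((2 + 8) - 1*(-97))² = (10 + 97)² = 107² = 11449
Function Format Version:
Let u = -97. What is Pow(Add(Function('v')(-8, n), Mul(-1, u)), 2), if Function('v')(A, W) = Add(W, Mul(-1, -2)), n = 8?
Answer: 11449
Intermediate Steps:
Function('v')(A, W) = Add(2, W) (Function('v')(A, W) = Add(W, 2) = Add(2, W))
Pow(Add(Function('v')(-8, n), Mul(-1, u)), 2) = Pow(Add(Add(2, 8), Mul(-1, -97)), 2) = Pow(Add(10, 97), 2) = Pow(107, 2) = 11449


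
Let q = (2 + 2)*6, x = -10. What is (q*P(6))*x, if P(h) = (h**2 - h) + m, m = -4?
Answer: -6240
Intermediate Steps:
q = 24 (q = 4*6 = 24)
P(h) = -4 + h**2 - h (P(h) = (h**2 - h) - 4 = -4 + h**2 - h)
(q*P(6))*x = (24*(-4 + 6**2 - 1*6))*(-10) = (24*(-4 + 36 - 6))*(-10) = (24*26)*(-10) = 624*(-10) = -6240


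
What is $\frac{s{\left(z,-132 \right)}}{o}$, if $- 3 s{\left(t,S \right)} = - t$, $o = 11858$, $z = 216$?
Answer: $\frac{36}{5929} \approx 0.0060719$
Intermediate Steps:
$s{\left(t,S \right)} = \frac{t}{3}$ ($s{\left(t,S \right)} = - \frac{\left(-1\right) t}{3} = \frac{t}{3}$)
$\frac{s{\left(z,-132 \right)}}{o} = \frac{\frac{1}{3} \cdot 216}{11858} = 72 \cdot \frac{1}{11858} = \frac{36}{5929}$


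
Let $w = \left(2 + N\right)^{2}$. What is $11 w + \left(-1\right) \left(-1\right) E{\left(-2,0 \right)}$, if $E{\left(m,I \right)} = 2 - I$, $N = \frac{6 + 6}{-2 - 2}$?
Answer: $13$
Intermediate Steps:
$N = -3$ ($N = \frac{12}{-4} = 12 \left(- \frac{1}{4}\right) = -3$)
$w = 1$ ($w = \left(2 - 3\right)^{2} = \left(-1\right)^{2} = 1$)
$11 w + \left(-1\right) \left(-1\right) E{\left(-2,0 \right)} = 11 \cdot 1 + \left(-1\right) \left(-1\right) \left(2 - 0\right) = 11 + 1 \left(2 + 0\right) = 11 + 1 \cdot 2 = 11 + 2 = 13$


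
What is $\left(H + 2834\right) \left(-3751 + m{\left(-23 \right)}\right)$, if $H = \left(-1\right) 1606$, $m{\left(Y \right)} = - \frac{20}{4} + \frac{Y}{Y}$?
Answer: $-4611140$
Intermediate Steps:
$m{\left(Y \right)} = -4$ ($m{\left(Y \right)} = \left(-20\right) \frac{1}{4} + 1 = -5 + 1 = -4$)
$H = -1606$
$\left(H + 2834\right) \left(-3751 + m{\left(-23 \right)}\right) = \left(-1606 + 2834\right) \left(-3751 - 4\right) = 1228 \left(-3755\right) = -4611140$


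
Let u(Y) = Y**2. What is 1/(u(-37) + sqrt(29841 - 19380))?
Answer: 1369/1863700 - sqrt(10461)/1863700 ≈ 0.00067968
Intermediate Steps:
1/(u(-37) + sqrt(29841 - 19380)) = 1/((-37)**2 + sqrt(29841 - 19380)) = 1/(1369 + sqrt(10461))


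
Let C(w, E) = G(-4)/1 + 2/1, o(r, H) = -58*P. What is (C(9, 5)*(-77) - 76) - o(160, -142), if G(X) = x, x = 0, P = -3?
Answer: -404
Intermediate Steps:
o(r, H) = 174 (o(r, H) = -58*(-3) = 174)
G(X) = 0
C(w, E) = 2 (C(w, E) = 0/1 + 2/1 = 0*1 + 2*1 = 0 + 2 = 2)
(C(9, 5)*(-77) - 76) - o(160, -142) = (2*(-77) - 76) - 1*174 = (-154 - 76) - 174 = -230 - 174 = -404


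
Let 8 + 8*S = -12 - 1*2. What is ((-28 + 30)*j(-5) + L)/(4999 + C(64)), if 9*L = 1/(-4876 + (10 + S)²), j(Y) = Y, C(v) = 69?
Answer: -3472883/1760053050 ≈ -0.0019732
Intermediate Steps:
S = -11/4 (S = -1 + (-12 - 1*2)/8 = -1 + (-12 - 2)/8 = -1 + (⅛)*(-14) = -1 - 7/4 = -11/4 ≈ -2.7500)
L = -16/694575 (L = 1/(9*(-4876 + (10 - 11/4)²)) = 1/(9*(-4876 + (29/4)²)) = 1/(9*(-4876 + 841/16)) = 1/(9*(-77175/16)) = (⅑)*(-16/77175) = -16/694575 ≈ -2.3036e-5)
((-28 + 30)*j(-5) + L)/(4999 + C(64)) = ((-28 + 30)*(-5) - 16/694575)/(4999 + 69) = (2*(-5) - 16/694575)/5068 = (-10 - 16/694575)*(1/5068) = -6945766/694575*1/5068 = -3472883/1760053050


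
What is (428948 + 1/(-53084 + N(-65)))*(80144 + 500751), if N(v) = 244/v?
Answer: 859824850468157665/3450704 ≈ 2.4917e+11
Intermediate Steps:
(428948 + 1/(-53084 + N(-65)))*(80144 + 500751) = (428948 + 1/(-53084 + 244/(-65)))*(80144 + 500751) = (428948 + 1/(-53084 + 244*(-1/65)))*580895 = (428948 + 1/(-53084 - 244/65))*580895 = (428948 + 1/(-3450704/65))*580895 = (428948 - 65/3450704)*580895 = (1480172579327/3450704)*580895 = 859824850468157665/3450704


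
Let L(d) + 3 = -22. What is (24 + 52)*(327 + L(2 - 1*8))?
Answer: 22952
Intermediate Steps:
L(d) = -25 (L(d) = -3 - 22 = -25)
(24 + 52)*(327 + L(2 - 1*8)) = (24 + 52)*(327 - 25) = 76*302 = 22952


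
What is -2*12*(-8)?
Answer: 192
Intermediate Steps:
-2*12*(-8) = -24*(-8) = 192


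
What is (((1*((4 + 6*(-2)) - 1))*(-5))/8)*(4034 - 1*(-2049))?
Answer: 273735/8 ≈ 34217.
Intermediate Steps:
(((1*((4 + 6*(-2)) - 1))*(-5))/8)*(4034 - 1*(-2049)) = (((1*((4 - 12) - 1))*(-5))*(⅛))*(4034 + 2049) = (((1*(-8 - 1))*(-5))*(⅛))*6083 = (((1*(-9))*(-5))*(⅛))*6083 = (-9*(-5)*(⅛))*6083 = (45*(⅛))*6083 = (45/8)*6083 = 273735/8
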